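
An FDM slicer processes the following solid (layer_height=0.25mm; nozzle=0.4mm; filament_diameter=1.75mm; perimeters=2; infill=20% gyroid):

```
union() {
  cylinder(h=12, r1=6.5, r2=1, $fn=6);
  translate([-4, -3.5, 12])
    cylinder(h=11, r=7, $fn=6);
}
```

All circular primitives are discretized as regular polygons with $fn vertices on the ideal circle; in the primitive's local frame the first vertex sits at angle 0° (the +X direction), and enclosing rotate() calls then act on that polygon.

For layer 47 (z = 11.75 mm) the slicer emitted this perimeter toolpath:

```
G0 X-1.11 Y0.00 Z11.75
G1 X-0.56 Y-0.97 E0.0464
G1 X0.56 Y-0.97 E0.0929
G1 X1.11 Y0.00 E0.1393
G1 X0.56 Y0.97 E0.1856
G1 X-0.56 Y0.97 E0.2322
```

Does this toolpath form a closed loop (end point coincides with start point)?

no

Start point (G0): (-1.11, 0.00). End point (last G1): the path does not return to the start — open.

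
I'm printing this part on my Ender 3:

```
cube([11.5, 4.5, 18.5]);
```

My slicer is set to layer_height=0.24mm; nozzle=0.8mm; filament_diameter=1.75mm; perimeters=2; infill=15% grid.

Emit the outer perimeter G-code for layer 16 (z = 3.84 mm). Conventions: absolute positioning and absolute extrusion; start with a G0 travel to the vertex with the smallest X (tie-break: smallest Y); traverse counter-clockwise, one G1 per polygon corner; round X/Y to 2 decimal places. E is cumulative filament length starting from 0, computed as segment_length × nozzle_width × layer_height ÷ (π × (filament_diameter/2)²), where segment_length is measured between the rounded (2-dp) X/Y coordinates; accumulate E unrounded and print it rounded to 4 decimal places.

G0 X0.00 Y0.00 Z3.84
G1 X11.50 Y0.00 E0.9180
G1 X11.50 Y4.50 E1.2772
G1 X0.00 Y4.50 E2.1952
G1 X0.00 Y0.00 E2.5544

At z = 3.84 mm: the cube is present — its section is the full 11.5×4.5 rectangle. The outline is a single polygon with 4 vertices. Extrusion per mm of travel: 0.8 × 0.24 / (π × 0.875²) = 0.079824. Accumulating E over each segment gives final E = 2.5544.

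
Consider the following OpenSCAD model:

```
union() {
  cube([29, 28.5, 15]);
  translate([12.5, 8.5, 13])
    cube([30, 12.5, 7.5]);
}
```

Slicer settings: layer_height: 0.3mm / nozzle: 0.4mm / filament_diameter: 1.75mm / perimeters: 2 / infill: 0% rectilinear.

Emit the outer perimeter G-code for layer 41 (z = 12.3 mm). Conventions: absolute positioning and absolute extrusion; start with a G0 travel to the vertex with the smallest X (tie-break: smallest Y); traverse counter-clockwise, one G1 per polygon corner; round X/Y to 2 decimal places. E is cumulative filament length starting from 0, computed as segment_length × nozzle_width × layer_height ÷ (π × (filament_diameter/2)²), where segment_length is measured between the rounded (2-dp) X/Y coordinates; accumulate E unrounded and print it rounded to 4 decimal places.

At z = 12.3 mm: the 29×28.5 cube contributes its full rectangle; the cube at (12.5, 8.5) does not reach this height (z outside [13, 20.5]); Taking the union: only the 29×28.5 cube is present, so the union is just that shape — 1 connected region. The outline is a single polygon with 4 vertices. Extrusion per mm of travel: 0.4 × 0.3 / (π × 0.875²) = 0.049890. Accumulating E over each segment gives final E = 5.7374.

G0 X0.00 Y0.00 Z12.30
G1 X29.00 Y0.00 E1.4468
G1 X29.00 Y28.50 E2.8687
G1 X0.00 Y28.50 E4.3155
G1 X0.00 Y0.00 E5.7374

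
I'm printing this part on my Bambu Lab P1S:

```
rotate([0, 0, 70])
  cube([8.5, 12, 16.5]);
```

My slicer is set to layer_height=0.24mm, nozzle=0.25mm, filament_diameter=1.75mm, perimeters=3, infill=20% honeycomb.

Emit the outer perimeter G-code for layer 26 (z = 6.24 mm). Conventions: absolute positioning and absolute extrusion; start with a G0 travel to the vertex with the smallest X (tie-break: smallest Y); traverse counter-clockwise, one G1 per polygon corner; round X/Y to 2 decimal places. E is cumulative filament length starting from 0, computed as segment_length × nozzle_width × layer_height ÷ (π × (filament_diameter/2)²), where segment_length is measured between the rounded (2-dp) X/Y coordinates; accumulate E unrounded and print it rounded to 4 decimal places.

G0 X-11.28 Y4.10 Z6.24
G1 X0.00 Y0.00 E0.2994
G1 X2.91 Y7.99 E0.5115
G1 X-8.37 Y12.09 E0.8109
G1 X-11.28 Y4.10 E1.0230

At z = 6.24 mm: the cube (footprint 8.5×12) is included at this height; (rotated 70° about Z; rotation is an isometry so areas/perimeters/island counts are preserved). The outline is a single polygon with 4 vertices. Extrusion per mm of travel: 0.25 × 0.24 / (π × 0.875²) = 0.024945. Accumulating E over each segment gives final E = 1.0230.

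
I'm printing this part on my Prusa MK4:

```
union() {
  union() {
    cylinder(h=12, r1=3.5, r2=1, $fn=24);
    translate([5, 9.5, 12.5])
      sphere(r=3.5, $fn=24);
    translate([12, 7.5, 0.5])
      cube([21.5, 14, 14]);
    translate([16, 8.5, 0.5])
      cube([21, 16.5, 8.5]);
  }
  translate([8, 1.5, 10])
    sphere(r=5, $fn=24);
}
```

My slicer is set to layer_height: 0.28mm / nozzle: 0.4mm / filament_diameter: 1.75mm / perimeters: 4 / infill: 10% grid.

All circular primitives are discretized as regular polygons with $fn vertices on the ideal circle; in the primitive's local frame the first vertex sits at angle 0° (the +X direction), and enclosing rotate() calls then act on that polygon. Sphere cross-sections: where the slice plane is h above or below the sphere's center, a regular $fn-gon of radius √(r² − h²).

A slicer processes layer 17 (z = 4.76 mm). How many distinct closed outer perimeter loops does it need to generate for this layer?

At z = 4.76 mm: the cone (r1=3.5→r2=1) has section circumradius 2.508 here — a regular 24-gon; the sphere at (5, 9.5) does not reach this height (|z−center|=7.740 > r=3.5); the cube at (12, 7.5) (footprint 21.5×14) is included at this height; the 21×16.5 cube at (16, 8.5) contributes its full rectangle; Merging all regions: the regions partially overlap (shared area 227.50 mm²), so overlapping operands fuse into one piece — 2 connected regions; the sphere at (8, 1.5) is absent (|z−center|=5.240 > r=5); Taking the union: only that combined region is present, so the union is just that shape — 2 connected regions. The result has 2 disconnected regions.

2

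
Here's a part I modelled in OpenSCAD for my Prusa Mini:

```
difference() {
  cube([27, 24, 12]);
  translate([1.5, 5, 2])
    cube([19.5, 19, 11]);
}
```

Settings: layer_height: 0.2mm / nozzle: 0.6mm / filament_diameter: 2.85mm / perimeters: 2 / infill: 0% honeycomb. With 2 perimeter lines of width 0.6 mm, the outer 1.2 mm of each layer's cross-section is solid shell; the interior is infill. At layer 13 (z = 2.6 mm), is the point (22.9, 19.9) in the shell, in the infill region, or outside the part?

infill

At z = 2.6 mm: the cube (footprint 27×24) is included at this height; the 19.5×19 cube at (1.5, 5) contributes its full rectangle; Subtracting the remaining from the first: starting from the 27×24 cube, the 19.5×19 cube at (1.5, 5) lies inside it touching the edge (removes its full 370.50 mm²) — 1 connected region. Overall, the cross-section is a single solid region. The nearest boundary edge runs (21.00, 5.00)→(21.00, 24.00); distance from the point to it = 1.90 mm. The point is inside the cross-section and 1.90 mm from the nearest boundary — more than the 1.2 mm shell width (2 × 0.6), so it's in the infill interior.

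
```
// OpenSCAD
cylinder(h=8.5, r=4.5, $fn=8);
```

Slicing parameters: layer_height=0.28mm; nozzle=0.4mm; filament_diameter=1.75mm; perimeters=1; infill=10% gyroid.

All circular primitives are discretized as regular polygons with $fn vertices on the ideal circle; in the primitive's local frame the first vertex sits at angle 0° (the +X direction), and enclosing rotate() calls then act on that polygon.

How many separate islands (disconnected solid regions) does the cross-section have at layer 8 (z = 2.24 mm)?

1

At z = 2.24 mm: the r=4.5 cylinder contributes a regular 8-gon of circumradius 4.5. Overall, the cross-section is a single solid region. Island count = 1.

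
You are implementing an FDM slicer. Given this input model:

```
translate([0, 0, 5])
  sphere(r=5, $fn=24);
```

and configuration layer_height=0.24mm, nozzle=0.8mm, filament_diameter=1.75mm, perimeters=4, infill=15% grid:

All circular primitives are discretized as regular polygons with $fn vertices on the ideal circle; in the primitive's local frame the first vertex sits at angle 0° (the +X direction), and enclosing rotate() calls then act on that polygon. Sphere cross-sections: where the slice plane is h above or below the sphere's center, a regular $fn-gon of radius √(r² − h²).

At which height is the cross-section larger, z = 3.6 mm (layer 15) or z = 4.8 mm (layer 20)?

Layer 15 (z = 3.6): the r=5 sphere slices to a regular 24-gon of circumradius 4.800 (√(r²−h²) with h=1.4 from center) (area = (24/2)·4.800²·sin(360°/24) = 71.56 mm²). So its area = 71.56 mm². Layer 20 (z = 4.8): the r=5 sphere slices to a regular 24-gon of circumradius 4.996 (√(r²−h²) with h=0.2 from center) (area = (24/2)·4.996²·sin(360°/24) = 77.52 mm²). So its area = 77.52 mm². Layer 20 is larger (77.52 vs 71.56 mm²).

layer 20 (z = 4.8 mm)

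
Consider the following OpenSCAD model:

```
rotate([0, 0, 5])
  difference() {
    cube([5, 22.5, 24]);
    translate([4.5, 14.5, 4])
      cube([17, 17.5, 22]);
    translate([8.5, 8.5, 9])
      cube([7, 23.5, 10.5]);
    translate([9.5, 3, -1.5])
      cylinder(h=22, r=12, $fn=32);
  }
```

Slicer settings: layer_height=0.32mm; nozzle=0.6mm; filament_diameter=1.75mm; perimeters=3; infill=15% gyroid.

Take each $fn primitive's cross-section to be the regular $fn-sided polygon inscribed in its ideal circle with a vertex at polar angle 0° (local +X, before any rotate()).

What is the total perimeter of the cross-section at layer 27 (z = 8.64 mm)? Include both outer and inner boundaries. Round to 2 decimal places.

At z = 8.64 mm: the cube is present — its section is the full 5×22.5 rectangle (perimeter 55.00 mm); the cube at (4.5, 14.5) (footprint 17×17.5) is included at this height (perimeter 69.00 mm); the cube at (8.5, 8.5) does not reach this height (z outside [9, 19.5]); the r=12 cylinder at (9.5, 3) gives a regular 32-gon of circumradius 12 (constant along its height) (perimeter = 2·32·12.000·sin(180°/32) = 75.28 mm); Taking the first minus the rest: starting from the 5×22.5 cube, the 17×17.5 cube at (4.5, 14.5) partially overlaps it — only the 4.00 mm² overlap (of its 297.50 mm²) is removed, clipping the outline; the r=12 cylinder at (9.5, 3) partially overlaps it — only the 62.64 mm² overlap (of its 449.49 mm²) is removed, clipping the outline — boundary = 32.04 mm; (whole slice rotated 5° about Z — lengths, areas and connectivity unchanged). Overall, the cross-section is a single solid region. Total boundary length (outer) = 32.04 mm.

32.04 mm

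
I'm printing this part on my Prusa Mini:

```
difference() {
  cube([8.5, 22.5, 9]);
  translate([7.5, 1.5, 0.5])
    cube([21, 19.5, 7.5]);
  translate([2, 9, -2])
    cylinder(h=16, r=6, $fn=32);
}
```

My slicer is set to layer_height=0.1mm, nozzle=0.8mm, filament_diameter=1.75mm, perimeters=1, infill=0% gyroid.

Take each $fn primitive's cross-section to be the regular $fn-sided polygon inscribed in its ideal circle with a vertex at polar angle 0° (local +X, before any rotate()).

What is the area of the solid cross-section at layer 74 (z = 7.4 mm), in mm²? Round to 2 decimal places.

At z = 7.4 mm: the cube (footprint 8.5×22.5) is included at this height (area 191.25 mm²); the cube at (7.5, 1.5) (footprint 21×19.5) is included at this height (area 409.50 mm²); the r=6 cylinder at (2, 9) contributes a regular 32-gon of circumradius 6 (area = (32/2)·6.000²·sin(360°/32) = 112.37 mm²); After the difference (first − rest): starting from the 8.5×22.5 cube (191.25 mm²), the 21×19.5 cube at (7.5, 1.5) partially overlaps it — only the 19.50 mm² overlap (of its 409.50 mm²) is removed, clipping the outline; the r=6 cylinder at (2, 9) partially overlaps it — only the 78.13 mm² overlap (of its 112.37 mm²) is removed, clipping the outline — area = 93.62 mm². Overall, the cross-section has 2 separate islands. Net area = 93.62 mm².

93.62 mm²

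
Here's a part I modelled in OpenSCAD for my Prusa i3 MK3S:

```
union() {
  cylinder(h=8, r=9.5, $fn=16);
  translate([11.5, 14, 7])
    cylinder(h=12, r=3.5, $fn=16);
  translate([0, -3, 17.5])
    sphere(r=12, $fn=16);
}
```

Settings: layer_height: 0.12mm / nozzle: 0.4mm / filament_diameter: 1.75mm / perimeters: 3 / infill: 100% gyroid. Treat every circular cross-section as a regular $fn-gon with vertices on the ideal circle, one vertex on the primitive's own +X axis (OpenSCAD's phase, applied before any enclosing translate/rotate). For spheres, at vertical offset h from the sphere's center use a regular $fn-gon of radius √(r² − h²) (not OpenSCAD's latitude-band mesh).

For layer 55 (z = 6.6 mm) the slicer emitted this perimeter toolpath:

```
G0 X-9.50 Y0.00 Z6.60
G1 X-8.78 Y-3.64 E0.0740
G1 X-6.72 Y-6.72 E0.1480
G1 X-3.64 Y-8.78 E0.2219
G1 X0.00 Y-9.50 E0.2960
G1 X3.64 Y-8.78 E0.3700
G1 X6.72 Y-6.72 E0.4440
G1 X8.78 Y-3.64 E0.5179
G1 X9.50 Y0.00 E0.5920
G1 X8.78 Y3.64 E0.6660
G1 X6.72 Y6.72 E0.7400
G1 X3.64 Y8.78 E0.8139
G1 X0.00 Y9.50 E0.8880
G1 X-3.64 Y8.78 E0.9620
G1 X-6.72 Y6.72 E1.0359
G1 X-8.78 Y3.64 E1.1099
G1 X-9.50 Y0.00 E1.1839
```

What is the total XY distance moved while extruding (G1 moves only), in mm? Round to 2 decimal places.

Sum the Euclidean lengths of each G1 segment: total = 59.33 mm.

59.33 mm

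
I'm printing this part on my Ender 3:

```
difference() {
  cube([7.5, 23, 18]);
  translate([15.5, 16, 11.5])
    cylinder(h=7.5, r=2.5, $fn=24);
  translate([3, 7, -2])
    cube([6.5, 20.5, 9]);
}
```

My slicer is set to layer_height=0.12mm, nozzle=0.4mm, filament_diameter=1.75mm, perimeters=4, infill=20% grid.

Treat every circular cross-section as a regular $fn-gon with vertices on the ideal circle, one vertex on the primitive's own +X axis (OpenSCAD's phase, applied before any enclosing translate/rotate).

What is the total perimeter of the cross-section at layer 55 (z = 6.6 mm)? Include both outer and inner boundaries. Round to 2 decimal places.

At z = 6.6 mm: the cube (footprint 7.5×23) is included at this height (perimeter 61.00 mm); the cylinder at (15.5, 16) does not reach this height (z outside [11.5, 19]); the 6.5×20.5 cube at (3, 7) contributes its full rectangle (perimeter 54.00 mm); Taking the first minus the rest: starting from the 7.5×23 cube, the 6.5×20.5 cube at (3, 7) partially overlaps it — only the 72.00 mm² overlap (of its 133.25 mm²) is removed, clipping the outline — boundary = 61.00 mm. Overall, the cross-section is a single solid region. Total boundary length (outer) = 61.00 mm.

61.00 mm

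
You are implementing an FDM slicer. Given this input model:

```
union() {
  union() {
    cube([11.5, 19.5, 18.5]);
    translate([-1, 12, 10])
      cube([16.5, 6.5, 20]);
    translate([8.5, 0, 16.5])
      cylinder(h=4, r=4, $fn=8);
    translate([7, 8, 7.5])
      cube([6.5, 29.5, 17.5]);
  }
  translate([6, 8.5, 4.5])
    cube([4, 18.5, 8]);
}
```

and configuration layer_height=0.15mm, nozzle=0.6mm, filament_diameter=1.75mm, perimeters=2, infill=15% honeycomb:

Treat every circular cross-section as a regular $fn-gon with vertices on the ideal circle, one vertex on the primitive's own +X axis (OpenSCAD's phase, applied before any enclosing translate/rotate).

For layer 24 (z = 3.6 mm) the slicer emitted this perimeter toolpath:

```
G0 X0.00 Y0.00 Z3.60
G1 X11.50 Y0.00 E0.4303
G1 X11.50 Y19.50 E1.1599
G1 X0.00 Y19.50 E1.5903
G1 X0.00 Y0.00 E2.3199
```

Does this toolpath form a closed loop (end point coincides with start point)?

Start point (G0): (0.00, 0.00). End point (last G1): the path returns to the start — closed.

yes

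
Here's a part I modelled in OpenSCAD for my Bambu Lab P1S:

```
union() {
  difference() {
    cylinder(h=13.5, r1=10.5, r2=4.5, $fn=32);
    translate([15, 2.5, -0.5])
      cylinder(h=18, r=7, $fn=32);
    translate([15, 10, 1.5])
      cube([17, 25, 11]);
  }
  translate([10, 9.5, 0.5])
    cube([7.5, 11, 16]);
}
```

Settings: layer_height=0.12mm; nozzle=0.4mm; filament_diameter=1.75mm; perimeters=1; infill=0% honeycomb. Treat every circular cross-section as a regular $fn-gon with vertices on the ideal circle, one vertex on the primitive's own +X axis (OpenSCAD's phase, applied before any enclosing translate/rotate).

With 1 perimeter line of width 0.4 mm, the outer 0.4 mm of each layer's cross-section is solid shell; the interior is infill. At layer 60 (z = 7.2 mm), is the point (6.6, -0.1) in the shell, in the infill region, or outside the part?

At z = 7.2 mm: the cone contributes a regular 32-gon of circumradius 7.300 (interpolated between r1=10.5 and r2=4.5 at t=0.533); the r=7 cylinder at (15, 2.5) gives a regular 32-gon of circumradius 7 (constant along its height); the cube at (15, 10) (footprint 17×25) is included at this height; Taking the first minus the rest: starting from the cone, the r=7 cylinder at (15, 2.5) misses the remaining region (no effect); the 17×25 cube at (15, 10) misses the remaining region (no effect) — 1 connected region; the cube at (10, 9.5) is present — its section is the full 7.5×11 rectangle; Merging all regions: the 2 present regions are separate (no shared area or edge), so areas and boundary lengths simply add and each stays a separate island — 2 connected regions. Overall, the cross-section has 2 separate islands. The nearest boundary edge runs (7.30, 0.00)→(7.16, -1.42); distance from the point to it = 0.69 mm. (Shell/infill is judged within the island containing the point — the largest one.) The point is inside the cross-section and 0.69 mm from the nearest boundary — more than the 0.4 mm shell width (1 × 0.4), so it's in the infill interior.

infill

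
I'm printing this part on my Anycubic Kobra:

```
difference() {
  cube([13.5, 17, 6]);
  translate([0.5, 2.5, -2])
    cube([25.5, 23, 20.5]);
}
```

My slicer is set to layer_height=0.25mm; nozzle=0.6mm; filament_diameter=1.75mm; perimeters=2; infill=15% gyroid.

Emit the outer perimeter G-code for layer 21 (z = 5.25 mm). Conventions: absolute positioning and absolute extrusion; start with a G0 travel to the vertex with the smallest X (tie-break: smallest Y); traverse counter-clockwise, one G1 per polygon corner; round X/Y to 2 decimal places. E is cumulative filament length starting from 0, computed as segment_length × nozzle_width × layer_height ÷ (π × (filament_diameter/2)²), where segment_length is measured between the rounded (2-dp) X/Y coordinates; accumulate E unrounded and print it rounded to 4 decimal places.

G0 X0.00 Y0.00 Z5.25
G1 X13.50 Y0.00 E0.8419
G1 X13.50 Y2.50 E0.9978
G1 X0.50 Y2.50 E1.8085
G1 X0.50 Y17.00 E2.7128
G1 X0.00 Y17.00 E2.7440
G1 X0.00 Y0.00 E3.8041

At z = 5.25 mm: the cube is present — its section is the full 13.5×17 rectangle; the cube at (0.5, 2.5) is present — its section is the full 25.5×23 rectangle; Taking the first minus the rest: starting from the 13.5×17 cube, the 25.5×23 cube at (0.5, 2.5) partially overlaps it — only the 188.50 mm² overlap (of its 586.50 mm²) is removed, clipping the outline — 1 connected region. The outline is a single polygon with 6 vertices. Extrusion per mm of travel: 0.6 × 0.25 / (π × 0.875²) = 0.062363. Accumulating E over each segment gives final E = 3.8041.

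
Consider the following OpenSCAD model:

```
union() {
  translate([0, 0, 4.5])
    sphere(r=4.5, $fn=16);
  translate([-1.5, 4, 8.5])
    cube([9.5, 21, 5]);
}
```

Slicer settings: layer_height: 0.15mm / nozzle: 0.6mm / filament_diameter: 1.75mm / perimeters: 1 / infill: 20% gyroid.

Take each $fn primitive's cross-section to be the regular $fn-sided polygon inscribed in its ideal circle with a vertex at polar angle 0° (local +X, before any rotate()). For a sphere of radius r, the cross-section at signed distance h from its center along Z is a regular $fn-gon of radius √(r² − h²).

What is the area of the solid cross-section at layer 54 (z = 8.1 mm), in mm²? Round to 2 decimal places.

22.32 mm²

At z = 8.1 mm: the sphere: section is a regular 16-gon, circumradius = √(r²−h²) = √(4.5²−3.6²) = 2.700 (area = (16/2)·2.700²·sin(360°/16) = 22.32 mm²); the cube at (-1.5, 4) is absent (z outside [8.5, 13.5]); Taking the union: only the r=4.5 sphere is present, so the union is just that shape — area = 22.32 mm². Overall, the cross-section is a single solid region. Net area = 22.32 mm².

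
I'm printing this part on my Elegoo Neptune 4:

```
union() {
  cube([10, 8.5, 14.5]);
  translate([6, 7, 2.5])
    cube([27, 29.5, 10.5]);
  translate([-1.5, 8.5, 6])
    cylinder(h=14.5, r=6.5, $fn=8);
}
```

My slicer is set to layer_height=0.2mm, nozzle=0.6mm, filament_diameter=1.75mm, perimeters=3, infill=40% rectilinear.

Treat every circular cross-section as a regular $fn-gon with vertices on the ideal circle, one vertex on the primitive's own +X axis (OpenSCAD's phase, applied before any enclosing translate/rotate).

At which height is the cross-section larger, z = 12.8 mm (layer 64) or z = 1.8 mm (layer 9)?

Layer 64 (z = 12.8): the cube is present — its section is the full 10×8.5 rectangle (area 85.00 mm²); the cube at (6, 7) (footprint 27×29.5) is included at this height (area 796.50 mm²); the cylinder at (-1.5, 8.5): section is a regular 8-gon, circumradius r=6.5 (area = (8/2)·6.500²·sin(360°/8) = 119.50 mm²); Taking the union: the regions partially overlap — summed areas 1001.00 mm² minus the doubly-counted overlap 26.59 mm² gives 974.41 mm² — area = 974.41 mm². So its area = 974.41 mm². Layer 9 (z = 1.8): the 10×8.5 cube contributes its full rectangle (area 85.00 mm²); the cube at (6, 7) is not intersected at this z (z outside [2.5, 13]); the cylinder at (-1.5, 8.5) is absent (z outside [6, 20.5]); Merging all regions: only the 10×8.5 cube is present, so the union is just that shape — area = 85.00 mm². So its area = 85.00 mm². Layer 64 is larger (974.41 vs 85.00 mm²).

layer 64 (z = 12.8 mm)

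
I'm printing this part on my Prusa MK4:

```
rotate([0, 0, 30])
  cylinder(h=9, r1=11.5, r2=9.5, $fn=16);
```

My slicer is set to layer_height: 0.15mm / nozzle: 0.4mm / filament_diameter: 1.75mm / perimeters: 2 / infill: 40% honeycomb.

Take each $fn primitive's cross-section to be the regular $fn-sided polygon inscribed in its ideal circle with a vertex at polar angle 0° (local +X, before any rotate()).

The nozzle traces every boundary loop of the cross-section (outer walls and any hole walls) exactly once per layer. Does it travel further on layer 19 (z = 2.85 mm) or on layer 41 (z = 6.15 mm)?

Layer 19 (z = 2.85): the cone contributes a regular 16-gon of circumradius 10.867 (interpolated between r1=11.5 and r2=9.5 at t=0.317) (perimeter = 2·16·10.867·sin(180°/16) = 67.84 mm); (rotated 30° about Z; rotation is an isometry so areas/perimeters/island counts are preserved). So its perimeter = 67.84 mm. Layer 41 (z = 6.15): the cone contributes a regular 16-gon of circumradius 10.133 (interpolated between r1=11.5 and r2=9.5 at t=0.683) (perimeter = 2·16·10.133·sin(180°/16) = 63.26 mm); (whole slice rotated 30° about Z — lengths, areas and connectivity unchanged). So its perimeter = 63.26 mm. Layer 19 is larger (67.84 vs 63.26 mm).

layer 19 (z = 2.85 mm)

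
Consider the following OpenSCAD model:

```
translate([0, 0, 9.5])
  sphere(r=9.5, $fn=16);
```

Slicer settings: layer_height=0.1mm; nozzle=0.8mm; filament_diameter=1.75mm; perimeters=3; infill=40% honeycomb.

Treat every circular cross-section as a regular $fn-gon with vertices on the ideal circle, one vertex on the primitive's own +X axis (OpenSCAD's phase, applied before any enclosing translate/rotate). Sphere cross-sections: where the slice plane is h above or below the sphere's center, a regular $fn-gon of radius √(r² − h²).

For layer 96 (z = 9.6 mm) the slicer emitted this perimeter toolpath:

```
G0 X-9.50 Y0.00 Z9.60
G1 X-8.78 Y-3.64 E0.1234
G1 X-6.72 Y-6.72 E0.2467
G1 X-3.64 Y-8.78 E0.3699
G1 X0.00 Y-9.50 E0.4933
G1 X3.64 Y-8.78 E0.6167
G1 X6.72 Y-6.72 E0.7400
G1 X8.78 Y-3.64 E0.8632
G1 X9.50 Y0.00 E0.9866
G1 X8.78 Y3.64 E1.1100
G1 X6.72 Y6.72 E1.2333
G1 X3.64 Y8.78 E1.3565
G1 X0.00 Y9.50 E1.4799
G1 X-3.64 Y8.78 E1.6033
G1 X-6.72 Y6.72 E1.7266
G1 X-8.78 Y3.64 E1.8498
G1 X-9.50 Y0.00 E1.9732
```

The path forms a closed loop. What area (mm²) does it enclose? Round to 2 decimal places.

276.48 mm²

Apply the shoelace formula to the sequence of (X, Y) vertices; enclosed area = 276.48 mm².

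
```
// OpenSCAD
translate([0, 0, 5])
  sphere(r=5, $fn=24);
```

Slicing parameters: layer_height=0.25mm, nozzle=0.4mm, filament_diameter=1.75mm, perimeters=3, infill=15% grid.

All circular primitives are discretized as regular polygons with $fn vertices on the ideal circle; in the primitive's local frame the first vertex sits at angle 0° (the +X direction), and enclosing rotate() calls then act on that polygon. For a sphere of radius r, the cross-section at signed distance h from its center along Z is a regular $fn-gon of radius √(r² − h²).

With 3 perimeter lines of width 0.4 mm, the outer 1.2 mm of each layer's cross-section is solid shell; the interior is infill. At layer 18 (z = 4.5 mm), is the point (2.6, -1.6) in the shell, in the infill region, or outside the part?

infill

At z = 4.5 mm: the r=5 sphere contributes a regular 24-gon of circumradius √(5²−0.5²) = 4.975. Overall, the cross-section is a single solid region. The nearest boundary edge runs (3.52, -3.52)→(4.31, -2.49); distance from the point to it = 1.90 mm. The point is inside the cross-section and 1.90 mm from the nearest boundary — more than the 1.2 mm shell width (3 × 0.4), so it's in the infill interior.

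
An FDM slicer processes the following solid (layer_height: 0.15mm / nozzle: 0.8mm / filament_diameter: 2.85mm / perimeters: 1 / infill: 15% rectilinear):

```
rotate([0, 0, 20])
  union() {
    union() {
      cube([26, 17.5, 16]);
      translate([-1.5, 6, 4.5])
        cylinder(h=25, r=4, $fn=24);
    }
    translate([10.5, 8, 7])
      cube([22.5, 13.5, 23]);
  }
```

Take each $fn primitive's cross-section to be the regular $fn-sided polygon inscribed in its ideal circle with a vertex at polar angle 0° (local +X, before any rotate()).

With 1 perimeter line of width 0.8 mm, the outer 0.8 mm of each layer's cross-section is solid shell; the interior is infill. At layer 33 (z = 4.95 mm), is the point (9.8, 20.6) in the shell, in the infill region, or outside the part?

infill

At z = 4.95 mm: the cube (footprint 26×17.5) is included at this height; the r=4 cylinder at (-1.5, 6) contributes a regular 24-gon of circumradius 4; Taking the union: the regions partially overlap (shared area 13.20 mm²), so overlapping operands fuse into one piece — 1 connected region; the cube at (10.5, 8) is absent (z outside [7, 30]); Taking the union: only the result so far is present, so the union is just that shape — 1 connected region; (rotated 20° about Z; rotation is an isometry so areas/perimeters/island counts are preserved). Overall, the cross-section is a single solid region. Undo the 20° rotation: the query point maps to (16.255, 16.006) in the un-rotated model frame. The nearest boundary edge runs (0.00, 17.50)→(26.00, 17.50); distance from the point to it = 1.49 mm. The point is inside the cross-section and 1.49 mm from the nearest boundary — more than the 0.8 mm shell width (1 × 0.8), so it's in the infill interior.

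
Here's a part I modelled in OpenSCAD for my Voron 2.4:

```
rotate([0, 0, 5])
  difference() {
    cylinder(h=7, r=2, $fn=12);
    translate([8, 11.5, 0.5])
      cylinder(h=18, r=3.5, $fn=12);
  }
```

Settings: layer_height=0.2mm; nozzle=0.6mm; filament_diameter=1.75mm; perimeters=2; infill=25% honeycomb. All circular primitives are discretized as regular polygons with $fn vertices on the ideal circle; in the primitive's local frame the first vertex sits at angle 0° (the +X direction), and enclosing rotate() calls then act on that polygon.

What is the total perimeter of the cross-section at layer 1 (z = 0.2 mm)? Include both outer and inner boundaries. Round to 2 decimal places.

At z = 0.2 mm: the cylinder: section is a regular 12-gon, circumradius r=2 (perimeter = 2·12·2.000·sin(180°/12) = 12.42 mm); the cylinder at (8, 11.5) does not reach this height (z outside [0.5, 18.5]); Subtracting the remaining from the first: none of the subtracted shapes is present at this height, so the r=2 cylinder is unchanged — boundary = 12.42 mm; (whole slice rotated 5° about Z — lengths, areas and connectivity unchanged). Overall, the cross-section is a single solid region. Total boundary length (outer) = 12.42 mm.

12.42 mm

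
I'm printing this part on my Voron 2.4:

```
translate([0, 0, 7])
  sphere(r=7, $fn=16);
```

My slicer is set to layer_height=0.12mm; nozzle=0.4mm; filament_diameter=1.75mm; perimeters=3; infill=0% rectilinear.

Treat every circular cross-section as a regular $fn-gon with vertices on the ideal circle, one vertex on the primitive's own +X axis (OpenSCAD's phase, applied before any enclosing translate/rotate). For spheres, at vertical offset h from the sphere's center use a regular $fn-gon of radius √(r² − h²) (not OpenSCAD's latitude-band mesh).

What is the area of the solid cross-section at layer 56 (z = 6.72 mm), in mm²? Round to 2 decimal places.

At z = 6.72 mm: the sphere: section is a regular 16-gon, circumradius = √(r²−h²) = √(7²−0.28²) = 6.994 (area = (16/2)·6.994²·sin(360°/16) = 149.77 mm²). Overall, the cross-section is a single solid region. Net area = 149.77 mm².

149.77 mm²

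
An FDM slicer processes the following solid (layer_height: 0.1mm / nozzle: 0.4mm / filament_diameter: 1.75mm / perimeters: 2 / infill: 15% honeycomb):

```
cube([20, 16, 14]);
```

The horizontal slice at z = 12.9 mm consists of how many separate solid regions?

At z = 12.9 mm: the 20×16 cube contributes its full rectangle. The result has 1 disconnected region.

1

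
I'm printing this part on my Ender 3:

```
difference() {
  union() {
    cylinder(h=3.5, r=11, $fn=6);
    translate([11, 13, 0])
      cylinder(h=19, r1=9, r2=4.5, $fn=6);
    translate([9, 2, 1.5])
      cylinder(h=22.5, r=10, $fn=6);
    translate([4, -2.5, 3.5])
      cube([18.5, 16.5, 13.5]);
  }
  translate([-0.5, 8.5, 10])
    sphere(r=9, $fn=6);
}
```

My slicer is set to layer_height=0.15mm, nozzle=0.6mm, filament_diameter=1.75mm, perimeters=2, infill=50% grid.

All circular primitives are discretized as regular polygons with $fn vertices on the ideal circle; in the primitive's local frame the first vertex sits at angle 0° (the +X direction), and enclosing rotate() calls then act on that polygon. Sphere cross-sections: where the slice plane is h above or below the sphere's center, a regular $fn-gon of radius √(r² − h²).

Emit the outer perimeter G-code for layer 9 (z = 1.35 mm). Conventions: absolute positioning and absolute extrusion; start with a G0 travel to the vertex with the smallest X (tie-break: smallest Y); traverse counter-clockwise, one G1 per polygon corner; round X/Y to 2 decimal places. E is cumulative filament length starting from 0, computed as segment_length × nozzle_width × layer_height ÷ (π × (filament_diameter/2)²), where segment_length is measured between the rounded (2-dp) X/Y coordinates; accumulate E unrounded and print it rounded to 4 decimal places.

At z = 1.35 mm: the cylinder: section is a regular 6-gon, circumradius r=11; the cone at (11, 13) (r1=9→r2=4.5) has section circumradius 8.680 here — a regular 6-gon; the cylinder at (9, 2) does not reach this height (z outside [1.5, 24]); the cube at (4, -2.5) is not intersected at this z (z outside [3.5, 17]); Merging all regions: the regions partially overlap (shared area 4.75 mm²), so overlapping operands fuse into one piece — 1 connected region; the r=9 sphere at (-0.5, 8.5) contributes a regular 6-gon of circumradius √(9²−8.65²) = 2.485; Subtracting the remaining from the first: starting from the result so far, the r=9 sphere at (-0.5, 8.5) partially overlaps it — only the 12.52 mm² overlap (of its 16.05 mm²) is removed, clipping the outline — 1 connected region. The outline is a single polygon with 18 vertices. Extrusion per mm of travel: 0.6 × 0.15 / (π × 0.875²) = 0.037418. Accumulating E over each segment gives final E = 4.2086.

G0 X-11.00 Y0.00 Z1.35
G1 X-5.50 Y-9.53 E0.4117
G1 X5.50 Y-9.53 E0.8233
G1 X11.00 Y0.00 E1.2350
G1 X7.83 Y5.48 E1.4719
G1 X15.34 Y5.48 E1.7529
G1 X19.68 Y13.00 E2.0778
G1 X15.34 Y20.52 E2.4027
G1 X6.66 Y20.52 E2.7275
G1 X2.32 Y13.00 E3.0523
G1 X4.33 Y9.53 E3.2024
G1 X1.39 Y9.53 E3.3124
G1 X1.99 Y8.50 E3.3570
G1 X0.74 Y6.35 E3.4501
G1 X-1.74 Y6.35 E3.5428
G1 X-2.99 Y8.50 E3.6359
G1 X-2.39 Y9.53 E3.6805
G1 X-5.50 Y9.53 E3.7969
G1 X-11.00 Y0.00 E4.2086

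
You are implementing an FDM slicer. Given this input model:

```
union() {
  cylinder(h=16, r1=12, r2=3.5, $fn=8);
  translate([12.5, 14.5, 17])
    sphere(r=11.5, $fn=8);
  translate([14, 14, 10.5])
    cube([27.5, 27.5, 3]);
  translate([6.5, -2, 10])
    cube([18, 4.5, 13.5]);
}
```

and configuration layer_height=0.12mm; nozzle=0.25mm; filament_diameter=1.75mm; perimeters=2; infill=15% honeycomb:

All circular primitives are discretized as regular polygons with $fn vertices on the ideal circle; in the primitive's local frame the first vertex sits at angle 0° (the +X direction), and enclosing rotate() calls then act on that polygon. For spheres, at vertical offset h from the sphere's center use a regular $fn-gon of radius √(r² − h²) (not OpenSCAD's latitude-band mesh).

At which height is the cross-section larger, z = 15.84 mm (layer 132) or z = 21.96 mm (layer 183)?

Layer 132 (z = 15.84): the cone: at t=0.990 of its height the radius interpolates to r₁+(r₂−r₁)t = 3.585, giving a regular 8-gon of that circumradius (area = (8/2)·3.585²·sin(360°/8) = 36.35 mm²); the r=11.5 sphere at (12.5, 14.5) contributes a regular 8-gon of circumradius √(11.5²−1.16²) = 11.441 (area = (8/2)·11.441²·sin(360°/8) = 370.25 mm²); the cube at (14, 14) is absent (z outside [10.5, 13.5]); the cube at (6.5, -2) (footprint 18×4.5) is included at this height (area 81.00 mm²); Merging all regions: the 3 present regions are separate (no shared area or edge), so areas and boundary lengths simply add and each stays a separate island — area = 487.61 mm². So its area = 487.61 mm². Layer 183 (z = 21.96): the cone does not reach this height (z outside [0, 16]); the r=11.5 sphere at (12.5, 14.5) slices to a regular 8-gon of circumradius 10.375 (√(r²−h²) with h=4.96 from center) (area = (8/2)·10.375²·sin(360°/8) = 304.48 mm²); the cube at (14, 14) does not reach this height (z outside [10.5, 13.5]); the cube at (6.5, -2) (footprint 18×4.5) is included at this height (area 81.00 mm²); Taking the union: the 2 present regions are separate (no shared area or edge), so areas and boundary lengths simply add and each stays a separate island — area = 385.48 mm². So its area = 385.48 mm². Layer 132 is larger (487.61 vs 385.48 mm²).

layer 132 (z = 15.84 mm)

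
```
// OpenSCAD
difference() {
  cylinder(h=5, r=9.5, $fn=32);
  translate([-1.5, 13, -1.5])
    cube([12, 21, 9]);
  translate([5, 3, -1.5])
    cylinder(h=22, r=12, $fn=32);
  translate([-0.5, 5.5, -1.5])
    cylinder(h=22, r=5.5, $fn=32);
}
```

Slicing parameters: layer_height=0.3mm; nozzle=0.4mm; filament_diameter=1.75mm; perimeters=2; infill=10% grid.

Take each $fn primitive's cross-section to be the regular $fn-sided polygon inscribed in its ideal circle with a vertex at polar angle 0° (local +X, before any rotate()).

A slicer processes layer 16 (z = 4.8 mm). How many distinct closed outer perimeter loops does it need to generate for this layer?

1

At z = 4.8 mm: the r=9.5 cylinder gives a regular 32-gon of circumradius 9.5 (constant along its height); the cube at (-1.5, 13) (footprint 12×21) is included at this height; the r=12 cylinder at (5, 3) contributes a regular 32-gon of circumradius 12; the cylinder at (-0.5, 5.5): section is a regular 32-gon, circumradius r=5.5; Taking the first minus the rest: starting from the r=9.5 cylinder, the 12×21 cube at (-1.5, 13) misses the remaining region (no effect); the r=12 cylinder at (5, 3) partially overlaps it — only the 230.19 mm² overlap (of its 449.49 mm²) is removed, clipping the outline; the r=5.5 cylinder at (-0.5, 5.5) misses the remaining region (no effect) — 1 connected region. The result has 1 disconnected region.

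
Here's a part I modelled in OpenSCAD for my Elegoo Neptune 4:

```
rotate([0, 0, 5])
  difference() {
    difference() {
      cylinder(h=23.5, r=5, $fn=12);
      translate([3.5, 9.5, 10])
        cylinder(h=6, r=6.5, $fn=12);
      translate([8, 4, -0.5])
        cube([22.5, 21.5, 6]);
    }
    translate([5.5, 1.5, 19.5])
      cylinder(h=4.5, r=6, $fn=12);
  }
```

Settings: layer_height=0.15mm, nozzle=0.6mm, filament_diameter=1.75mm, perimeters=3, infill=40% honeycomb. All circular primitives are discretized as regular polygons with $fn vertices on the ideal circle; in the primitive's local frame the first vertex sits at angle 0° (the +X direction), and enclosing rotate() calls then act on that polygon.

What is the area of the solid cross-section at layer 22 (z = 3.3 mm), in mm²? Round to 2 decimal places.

75.00 mm²

At z = 3.3 mm: the r=5 cylinder contributes a regular 12-gon of circumradius 5 (area = (12/2)·5.000²·sin(360°/12) = 75.00 mm²); the cylinder at (3.5, 9.5) does not reach this height (z outside [10, 16]); the cube at (8, 4) is present — its section is the full 22.5×21.5 rectangle (area 483.75 mm²); Taking the first minus the rest: starting from the r=5 cylinder (75.00 mm²), the 22.5×21.5 cube at (8, 4) misses the remaining region (no effect) — area = 75.00 mm²; the cylinder at (5.5, 1.5) does not reach this height (z outside [19.5, 24]); After the difference (first − rest): none of the subtracted shapes is present at this height, so the result so far is unchanged — area = 75.00 mm²; (whole slice rotated 5° about Z — lengths, areas and connectivity unchanged). Overall, the cross-section is a single solid region. Net area = 75.00 mm².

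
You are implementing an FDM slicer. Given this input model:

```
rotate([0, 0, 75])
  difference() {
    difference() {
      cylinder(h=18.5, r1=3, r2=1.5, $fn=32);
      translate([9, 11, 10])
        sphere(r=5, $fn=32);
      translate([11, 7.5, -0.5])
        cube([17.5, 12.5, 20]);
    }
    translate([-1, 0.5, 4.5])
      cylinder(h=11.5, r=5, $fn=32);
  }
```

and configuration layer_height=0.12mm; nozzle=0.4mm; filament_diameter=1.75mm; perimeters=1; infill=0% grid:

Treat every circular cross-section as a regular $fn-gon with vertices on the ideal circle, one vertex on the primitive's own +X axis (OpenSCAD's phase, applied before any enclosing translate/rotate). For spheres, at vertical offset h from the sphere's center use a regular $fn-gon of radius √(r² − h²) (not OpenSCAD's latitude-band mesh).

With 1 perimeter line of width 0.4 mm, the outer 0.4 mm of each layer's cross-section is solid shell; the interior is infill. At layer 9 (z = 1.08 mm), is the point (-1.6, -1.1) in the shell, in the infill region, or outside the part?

At z = 1.08 mm: the cone: at t=0.058 of its height the radius interpolates to r₁+(r₂−r₁)t = 2.912, giving a regular 32-gon of that circumradius; the sphere at (9, 11) does not reach this height (|z−center|=8.920 > r=5); the cube at (11, 7.5) is present — its section is the full 17.5×12.5 rectangle; Taking the first minus the rest: starting from the cone, the 17.5×12.5 cube at (11, 7.5) misses the remaining region (no effect) — 1 connected region; the cylinder at (-1, 0.5) is absent (z outside [4.5, 16]); Subtracting the remaining from the first: none of the subtracted shapes is present at this height, so the result so far is unchanged — 1 connected region; (rotated 75° about Z; rotation is an isometry so areas/perimeters/island counts are preserved). Overall, the cross-section is a single solid region. Undo the 75° rotation: the query point maps to (-1.477, 1.261) in the un-rotated model frame. The nearest boundary edge runs (-2.42, 1.62)→(-2.06, 2.06); distance from the point to it = 0.96 mm. The point is inside the cross-section and 0.96 mm from the nearest boundary — more than the 0.4 mm shell width (1 × 0.4), so it's in the infill interior.

infill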